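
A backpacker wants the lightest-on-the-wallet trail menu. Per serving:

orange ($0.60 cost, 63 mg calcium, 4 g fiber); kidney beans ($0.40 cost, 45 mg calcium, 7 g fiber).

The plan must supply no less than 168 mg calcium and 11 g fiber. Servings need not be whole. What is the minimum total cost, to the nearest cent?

With two linear requirements the optimum uses one or two foods; enumerate the corners.
orange only: max(168/63, 11/4) = 2.75 servings → $1.65.
kidney beans only: max(168/45, 11/7) = 3.733 servings → $1.49.
orange + kidney beans with both tight: 2.609 servings and 0.08046 servings → $1.60.
Cheapest feasible corner: $1.49.

$1.49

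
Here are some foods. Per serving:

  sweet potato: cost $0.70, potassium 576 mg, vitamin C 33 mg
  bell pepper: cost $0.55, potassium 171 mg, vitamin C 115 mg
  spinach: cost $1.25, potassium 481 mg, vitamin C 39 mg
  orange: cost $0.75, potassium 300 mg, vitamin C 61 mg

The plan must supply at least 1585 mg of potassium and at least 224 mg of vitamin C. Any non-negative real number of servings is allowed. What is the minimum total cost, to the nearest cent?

$2.36

Two binding constraints pin down two serving amounts, so the optimal mix uses at most two foods. The candidates are each food alone (scaled to the tighter of potassium/vitamin C) and each pair with both constraints tight.
sweet potato only: max(1585/576, 224/33) = 6.788 servings → $4.75.
bell pepper only: max(1585/171, 224/115) = 9.269 servings → $5.10.
spinach only: max(1585/481, 224/39) = 5.744 servings → $7.18.
orange only: max(1585/300, 224/61) = 5.283 servings → $3.96.
sweet potato + bell pepper with both tight: 2.376 servings and 1.266 servings → $2.36.
sweet potato + spinach: intersection lies outside the first quadrant.
sweet potato + orange with both tight: 1.168 servings and 3.04 servings → $3.10.
bell pepper + spinach with both tight: 0.9441 servings and 2.96 servings → $4.22.
bell pepper + orange with both targets exact would need a negative amount; discard.
spinach + orange with both tight: 1.671 servings and 2.604 servings → $4.04.
The minimum over all feasible corners is $2.36.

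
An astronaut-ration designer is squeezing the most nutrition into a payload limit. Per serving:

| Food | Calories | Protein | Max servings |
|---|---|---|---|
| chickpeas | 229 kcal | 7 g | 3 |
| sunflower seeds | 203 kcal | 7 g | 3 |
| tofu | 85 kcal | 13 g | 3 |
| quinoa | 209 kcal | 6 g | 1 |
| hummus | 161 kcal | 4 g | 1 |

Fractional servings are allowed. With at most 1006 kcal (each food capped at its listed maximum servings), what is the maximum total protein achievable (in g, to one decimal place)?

64.3 g

Protein per kcal: tofu 0.1529, sunflower seeds 0.03448, chickpeas 0.03057, quinoa 0.02871, hummus 0.02484.
Take 3 servings of tofu: uses 255 kcal, +39.0 g protein (running total 39.0 g).
Take 3 servings of sunflower seeds: uses 609 kcal, +21.0 g protein (running total 60.0 g).
Take 0.6201 servings of chickpeas: uses 142 kcal, +4.3 g protein (running total 64.3 g).
Filling greedily by protein-per-kcal is optimal for one linear limit, giving 64.3 g.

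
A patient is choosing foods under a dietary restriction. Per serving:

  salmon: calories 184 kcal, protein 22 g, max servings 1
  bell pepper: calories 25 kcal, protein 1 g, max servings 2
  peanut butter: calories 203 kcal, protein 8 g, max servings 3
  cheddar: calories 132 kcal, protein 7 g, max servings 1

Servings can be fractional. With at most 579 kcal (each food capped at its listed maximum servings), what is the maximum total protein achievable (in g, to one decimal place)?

Protein per kcal: salmon 0.1196, cheddar 0.05303, bell pepper 0.04, peanut butter 0.03941.
Take 1 serving of salmon: uses 184 kcal, +22.0 g protein (running total 22.0 g).
Take 1 serving of cheddar: uses 132 kcal, +7.0 g protein (running total 29.0 g).
Take 2 servings of bell pepper: uses 50 kcal, +2.0 g protein (running total 31.0 g).
Take 1.049 servings of peanut butter: uses 213 kcal, +8.4 g protein (running total 39.4 g).
Filling greedily by protein-per-kcal is optimal for one linear limit, giving 39.4 g.

39.4 g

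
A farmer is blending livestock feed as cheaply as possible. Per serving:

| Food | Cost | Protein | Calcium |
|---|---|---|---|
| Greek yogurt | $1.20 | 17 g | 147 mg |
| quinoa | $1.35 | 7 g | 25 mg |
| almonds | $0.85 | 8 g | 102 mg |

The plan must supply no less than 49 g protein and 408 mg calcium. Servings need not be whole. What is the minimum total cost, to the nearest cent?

Check every corner: each single food scaled to meet both minima, and each pair solved so both constraints bind.
Greek yogurt only: max(49/17, 408/147) = 2.882 servings → $3.46.
quinoa only: max(49/7, 408/25) = 16.32 servings → $22.03.
almonds only: max(49/8, 408/102) = 6.125 servings → $5.21.
Greek yogurt + quinoa with both tight: 2.7 servings and 0.4421 servings → $3.84.
Greek yogurt + almonds with both targets exact would need a negative amount; discard.
quinoa + almonds with both tight: 3.374 servings and 3.173 servings → $7.25.
So the least-cost plan costs $3.46.

$3.46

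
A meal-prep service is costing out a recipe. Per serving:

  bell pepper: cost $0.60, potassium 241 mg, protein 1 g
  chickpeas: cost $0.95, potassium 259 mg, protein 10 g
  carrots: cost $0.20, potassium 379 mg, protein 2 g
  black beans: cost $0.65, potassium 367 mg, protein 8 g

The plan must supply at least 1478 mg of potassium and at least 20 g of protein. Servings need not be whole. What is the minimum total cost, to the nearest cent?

$1.70

Two binding constraints pin down two serving amounts, so the optimal mix uses at most two foods. The candidates are each food alone (scaled to the tighter of potassium/protein) and each pair with both constraints tight.
bell pepper only: max(1478/241, 20/1) = 20 servings → $12.00.
chickpeas only: max(1478/259, 20/10) = 5.707 servings → $5.42.
carrots only: max(1478/379, 20/2) = 10 servings → $2.00.
black beans only: max(1478/367, 20/8) = 4.027 servings → $2.62.
bell pepper + chickpeas with both tight: 4.463 servings and 1.554 servings → $4.15.
bell pepper + carrots: the both-tight solution has a negative serving — not a feasible corner.
bell pepper + black beans with both tight: 2.873 servings and 2.141 servings → $3.12.
chickpeas + carrots with both tight: 1.413 servings and 2.934 servings → $1.93.
chickpeas + black beans with both targets exact would need a negative amount; discard.
carrots + black beans with both tight: 1.951 servings and 2.012 servings → $1.70.
So the least-cost plan costs $1.70.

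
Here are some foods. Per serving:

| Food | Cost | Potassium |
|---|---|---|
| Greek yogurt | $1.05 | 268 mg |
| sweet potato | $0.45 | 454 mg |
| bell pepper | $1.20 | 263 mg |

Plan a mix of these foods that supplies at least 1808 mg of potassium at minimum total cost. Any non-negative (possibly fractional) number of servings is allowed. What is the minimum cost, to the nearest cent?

Cost per mg of potassium: sweet potato $0.0010, Greek yogurt $0.0039, bell pepper $0.0046.
With no serving limits, use only sweet potato: 1808 mg / 454 mg = 3.982 servings × $0.45 = $1.79.

$1.79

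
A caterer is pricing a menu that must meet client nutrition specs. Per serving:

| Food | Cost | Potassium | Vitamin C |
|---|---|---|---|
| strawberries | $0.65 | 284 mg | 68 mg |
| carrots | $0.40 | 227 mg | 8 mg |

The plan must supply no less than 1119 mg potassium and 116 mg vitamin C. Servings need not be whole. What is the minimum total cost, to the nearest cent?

Minimising a linear cost over {potassium ≥ 1119, vitamin C ≥ 116, servings ≥ 0} — the optimum is at a vertex, using one or two foods.
strawberries only: max(1119/284, 116/68) = 3.94 servings → $2.56.
carrots only: max(1119/227, 116/8) = 14.5 servings → $5.80.
strawberries + carrots with both tight: 1.32 servings and 3.278 servings → $2.17.
The minimum over all feasible corners is $2.17.

$2.17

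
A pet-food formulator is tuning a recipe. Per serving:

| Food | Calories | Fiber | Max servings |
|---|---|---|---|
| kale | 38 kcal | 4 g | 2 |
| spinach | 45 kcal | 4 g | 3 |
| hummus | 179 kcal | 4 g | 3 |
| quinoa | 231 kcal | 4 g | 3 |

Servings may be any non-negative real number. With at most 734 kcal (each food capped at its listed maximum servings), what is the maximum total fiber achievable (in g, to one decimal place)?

31.7 g

Fiber per kcal: kale 0.1053, spinach 0.08889, hummus 0.02235, quinoa 0.01732.
Take 2 servings of kale: uses 76 kcal, +8.0 g fiber (running total 8.0 g).
Take 3 servings of spinach: uses 135 kcal, +12.0 g fiber (running total 20.0 g).
Take 2.922 servings of hummus: uses 523 kcal, +11.7 g fiber (running total 31.7 g).
Filling greedily by fiber-per-kcal is optimal for one linear limit, giving 31.7 g.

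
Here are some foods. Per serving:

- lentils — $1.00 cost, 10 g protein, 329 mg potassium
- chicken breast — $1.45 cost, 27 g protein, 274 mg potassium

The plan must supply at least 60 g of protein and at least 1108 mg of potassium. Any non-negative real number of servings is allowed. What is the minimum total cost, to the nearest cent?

At the optimum either one food covers both requirements or two foods hit both targets exactly; no other combination can be cheaper.
lentils only: max(60/10, 1108/329) = 6 servings → $6.00.
chicken breast only: max(60/27, 1108/274) = 4.044 servings → $5.86.
lentils + chicken breast with both tight: 2.194 servings and 1.41 servings → $4.24.
The minimum over all feasible corners is $4.24.

$4.24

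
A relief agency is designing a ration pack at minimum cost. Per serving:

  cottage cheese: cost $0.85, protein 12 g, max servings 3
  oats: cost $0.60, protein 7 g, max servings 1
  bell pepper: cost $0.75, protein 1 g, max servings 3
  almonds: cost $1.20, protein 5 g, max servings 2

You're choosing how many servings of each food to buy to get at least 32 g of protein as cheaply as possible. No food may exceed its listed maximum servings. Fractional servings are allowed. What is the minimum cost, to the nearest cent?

$2.27

Cost per g of protein: cottage cheese $0.0708, oats $0.0857, almonds $0.2400, bell pepper $0.7500.
Take 2.667 servings of cottage cheese: +32.0 g protein for $2.27 (total $2.27, still need 0.0 g).
Filling from the cheapest source first is optimal under one linear minimum: $2.27.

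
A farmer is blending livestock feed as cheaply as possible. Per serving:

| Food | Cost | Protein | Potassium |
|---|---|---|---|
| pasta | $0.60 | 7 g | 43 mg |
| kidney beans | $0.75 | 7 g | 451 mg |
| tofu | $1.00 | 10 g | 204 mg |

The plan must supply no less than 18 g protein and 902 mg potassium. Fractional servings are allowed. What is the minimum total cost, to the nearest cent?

This is a tiny linear program; its minimum lies at a vertex of the feasible set. List the vertices and price them.
pasta only: max(18/7, 902/43) = 20.98 servings → $12.59.
kidney beans only: max(18/7, 902/451) = 2.571 servings → $1.93.
tofu only: max(18/10, 902/204) = 4.422 servings → $4.42.
pasta + kidney beans with both tight: 0.6317 servings and 1.94 servings → $1.83.
pasta + tofu: intersection lies outside the first quadrant.
kidney beans + tofu with both tight: 1.735 servings and 0.5853 servings → $1.89.
The minimum over all feasible corners is $1.83.

$1.83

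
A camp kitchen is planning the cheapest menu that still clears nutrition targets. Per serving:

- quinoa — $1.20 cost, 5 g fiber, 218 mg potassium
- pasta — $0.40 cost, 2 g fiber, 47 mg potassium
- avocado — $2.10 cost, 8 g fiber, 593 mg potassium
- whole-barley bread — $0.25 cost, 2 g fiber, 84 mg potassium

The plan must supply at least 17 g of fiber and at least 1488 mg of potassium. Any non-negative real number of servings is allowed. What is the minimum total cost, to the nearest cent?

$4.43

Compare the cost at each extreme point of the feasible region.
quinoa only: max(17/5, 1488/218) = 6.826 servings → $8.19.
pasta only: max(17/2, 1488/47) = 31.66 servings → $12.66.
avocado only: max(17/8, 1488/593) = 2.509 servings → $5.27.
whole-barley bread only: max(17/2, 1488/84) = 17.71 servings → $4.43.
quinoa + pasta: the both-tight solution has a negative serving — not a feasible corner.
quinoa + avocado with both targets exact would need a negative amount; discard.
quinoa + whole-barley bread with both targets exact would need a negative amount; discard.
pasta + avocado with both targets exact would need a negative amount; discard.
pasta + whole-barley bread: intersection lies outside the first quadrant.
avocado + whole-barley bread: intersection lies outside the first quadrant.
Cheapest feasible corner: $4.43.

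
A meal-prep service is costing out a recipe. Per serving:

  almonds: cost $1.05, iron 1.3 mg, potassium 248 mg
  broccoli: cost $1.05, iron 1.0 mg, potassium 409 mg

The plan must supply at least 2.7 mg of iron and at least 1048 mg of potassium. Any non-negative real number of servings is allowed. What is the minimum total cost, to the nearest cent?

$2.77

The cheapest plan sits at a corner of the feasible region — with two constraints it uses at most two foods.
almonds only: max(2.7/1.3, 1048/248) = 4.226 servings → $4.44.
broccoli only: max(2.7/1.0, 1048/409) = 2.7 servings → $2.83.
almonds + broccoli with both tight: 0.1984 servings and 2.442 servings → $2.77.
The minimum over all feasible corners is $2.77.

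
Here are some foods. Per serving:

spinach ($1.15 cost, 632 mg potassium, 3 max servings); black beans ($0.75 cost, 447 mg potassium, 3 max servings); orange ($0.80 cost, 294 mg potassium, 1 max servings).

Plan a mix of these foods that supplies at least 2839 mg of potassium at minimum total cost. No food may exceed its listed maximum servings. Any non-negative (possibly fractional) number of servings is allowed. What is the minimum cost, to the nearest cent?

Cost per mg of potassium: black beans $0.0017, spinach $0.0018, orange $0.0027.
Take 3 servings of black beans: +1341.0 mg potassium for $2.25 (total $2.25, still need 1498.0 mg).
Take 2.37 servings of spinach: +1498.0 mg potassium for $2.73 (total $4.98, still need 0.0 mg).
Greedy by cheapest-per-mg is optimal for a single linear constraint, so the minimum cost is $4.98.

$4.98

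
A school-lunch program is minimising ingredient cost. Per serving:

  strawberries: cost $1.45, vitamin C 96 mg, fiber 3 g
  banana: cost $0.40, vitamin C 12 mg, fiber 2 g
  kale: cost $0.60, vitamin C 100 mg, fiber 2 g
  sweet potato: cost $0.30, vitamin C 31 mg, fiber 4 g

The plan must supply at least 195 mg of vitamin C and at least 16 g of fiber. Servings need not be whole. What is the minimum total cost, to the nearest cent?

$1.58

Two binding constraints pin down two serving amounts, so the optimal mix uses at most two foods. The candidates are each food alone (scaled to the tighter of vitamin C/fiber) and each pair with both constraints tight.
strawberries only: max(195/96, 16/3) = 5.333 servings → $7.73.
banana only: max(195/12, 16/2) = 16.25 servings → $6.50.
kale only: max(195/100, 16/2) = 8 servings → $4.80.
sweet potato only: max(195/31, 16/4) = 6.29 servings → $1.89.
strawberries + banana with both tight: 1.269 servings and 6.096 servings → $4.28.
strawberries + kale: the both-tight solution has a negative serving — not a feasible corner.
strawberries + sweet potato with both tight: 0.9759 servings and 3.268 servings → $2.40.
banana + kale with both tight: 6.875 servings and 1.125 servings → $3.42.
banana + sweet potato: the both-tight solution has a negative serving — not a feasible corner.
kale + sweet potato with both tight: 0.8402 servings and 3.58 servings → $1.58.
Cheapest feasible corner: $1.58.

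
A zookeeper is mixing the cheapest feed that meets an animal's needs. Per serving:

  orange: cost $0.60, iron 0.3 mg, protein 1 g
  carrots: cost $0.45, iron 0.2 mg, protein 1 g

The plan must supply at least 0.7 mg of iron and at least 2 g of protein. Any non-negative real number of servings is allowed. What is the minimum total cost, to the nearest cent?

The cheapest plan sits at a corner of the feasible region — with two constraints it uses at most two foods.
orange only: max(0.7/0.3, 2/1) = 2.333 servings → $1.40.
carrots only: max(0.7/0.2, 2/1) = 3.5 servings → $1.57.
orange + carrots with both targets exact would need a negative amount; discard.
So the least-cost plan costs $1.40.

$1.40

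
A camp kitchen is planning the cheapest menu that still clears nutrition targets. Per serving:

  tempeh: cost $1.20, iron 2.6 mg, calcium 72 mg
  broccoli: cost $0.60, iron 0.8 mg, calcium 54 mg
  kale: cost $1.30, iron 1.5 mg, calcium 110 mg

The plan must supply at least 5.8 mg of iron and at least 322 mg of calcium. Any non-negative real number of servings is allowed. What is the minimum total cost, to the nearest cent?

$3.85

tempeh only: max(5.8/2.6, 322/72) = 4.472 servings → $5.37.
broccoli only: max(5.8/0.8, 322/54) = 7.25 servings → $4.35.
kale only: max(5.8/1.5, 322/110) = 3.867 servings → $5.03.
tempeh + broccoli with both tight: 0.6715 servings and 5.068 servings → $3.85.
tempeh + kale with both tight: 0.8708 servings and 2.357 servings → $4.11.
broccoli + kale: the both-tight solution has a negative serving — not a feasible corner.
Cheapest feasible corner: $3.85.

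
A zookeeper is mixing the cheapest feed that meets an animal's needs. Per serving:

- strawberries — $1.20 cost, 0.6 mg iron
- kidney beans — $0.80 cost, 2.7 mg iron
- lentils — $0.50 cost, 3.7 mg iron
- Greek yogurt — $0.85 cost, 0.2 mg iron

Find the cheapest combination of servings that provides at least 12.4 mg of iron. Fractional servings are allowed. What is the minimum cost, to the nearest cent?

$1.68

Cost per mg of iron: lentils $0.1351, kidney beans $0.2963, strawberries $2.0000, Greek yogurt $4.2500.
With no serving limits, use only lentils: 12.4 mg / 3.7 mg = 3.351 servings × $0.50 = $1.68.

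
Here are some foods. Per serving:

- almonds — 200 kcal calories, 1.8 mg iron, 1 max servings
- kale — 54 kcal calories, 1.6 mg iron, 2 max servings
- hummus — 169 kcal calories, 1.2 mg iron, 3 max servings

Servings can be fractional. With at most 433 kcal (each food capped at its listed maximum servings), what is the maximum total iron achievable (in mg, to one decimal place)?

Iron per kcal: kale 0.02963, almonds 0.009, hummus 0.007101.
Take 2 servings of kale: uses 108 kcal, +3.2 mg iron (running total 3.2 mg).
Take 1 serving of almonds: uses 200 kcal, +1.8 mg iron (running total 5.0 mg).
Take 0.7396 servings of hummus: uses 125 kcal, +0.9 mg iron (running total 5.9 mg).
Greedy by best ratio exhausts the calories allowance optimally: 5.9 mg.

5.9 mg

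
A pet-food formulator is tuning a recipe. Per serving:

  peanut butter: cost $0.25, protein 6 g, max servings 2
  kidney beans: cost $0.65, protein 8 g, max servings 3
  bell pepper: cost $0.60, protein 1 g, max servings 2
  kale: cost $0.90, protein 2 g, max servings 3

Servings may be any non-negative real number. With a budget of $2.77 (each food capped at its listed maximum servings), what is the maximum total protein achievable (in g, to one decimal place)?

Protein per dollar: peanut butter 24, kidney beans 12.31, kale 2.222, bell pepper 1.667.
Take 2 servings of peanut butter: spends $0.50, +12.0 g protein (running total 12.0 g).
Take 3 servings of kidney beans: spends $1.95, +24.0 g protein (running total 36.0 g).
Take 0.3556 servings of kale: spends $0.32, +0.7 g protein (running total 36.7 g).
Filling greedily by protein-per-dollar is optimal for one linear limit, giving 36.7 g.

36.7 g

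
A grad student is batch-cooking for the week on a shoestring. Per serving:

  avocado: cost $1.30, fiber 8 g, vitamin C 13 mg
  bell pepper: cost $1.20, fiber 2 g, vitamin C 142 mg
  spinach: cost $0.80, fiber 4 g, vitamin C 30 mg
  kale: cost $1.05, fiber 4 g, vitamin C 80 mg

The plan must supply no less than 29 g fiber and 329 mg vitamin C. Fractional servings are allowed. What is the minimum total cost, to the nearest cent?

Minimising a linear cost over {fiber ≥ 29, vitamin C ≥ 329, servings ≥ 0} — the optimum is at a vertex, using one or two foods.
avocado only: max(29/8, 329/13) = 25.31 servings → $32.90.
bell pepper only: max(29/2, 329/142) = 14.5 servings → $17.40.
spinach only: max(29/4, 329/30) = 10.97 servings → $8.77.
kale only: max(29/4, 329/80) = 7.25 servings → $7.61.
avocado + bell pepper with both tight: 3.117 servings and 2.032 servings → $6.49.
avocado + spinach: intersection lies outside the first quadrant.
avocado + kale with both tight: 1.707 servings and 3.835 servings → $6.25.
bell pepper + spinach with both tight: 0.878 servings and 6.811 servings → $6.50.
bell pepper + kale with both targets exact would need a negative amount; discard.
spinach + kale with both tight: 5.02 servings and 2.23 servings → $6.36.
The minimum over all feasible corners is $6.25.

$6.25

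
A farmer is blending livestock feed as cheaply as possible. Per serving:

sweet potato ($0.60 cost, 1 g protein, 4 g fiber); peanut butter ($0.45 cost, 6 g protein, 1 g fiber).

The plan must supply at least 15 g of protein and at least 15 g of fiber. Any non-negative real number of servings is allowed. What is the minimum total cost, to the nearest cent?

$2.84

Two binding constraints pin down two serving amounts, so the optimal mix uses at most two foods. The candidates are each food alone (scaled to the tighter of protein/fiber) and each pair with both constraints tight.
sweet potato only: max(15/1, 15/4) = 15 servings → $9.00.
peanut butter only: max(15/6, 15/1) = 15 servings → $6.75.
sweet potato + peanut butter with both tight: 3.261 servings and 1.957 servings → $2.84.
So the least-cost plan costs $2.84.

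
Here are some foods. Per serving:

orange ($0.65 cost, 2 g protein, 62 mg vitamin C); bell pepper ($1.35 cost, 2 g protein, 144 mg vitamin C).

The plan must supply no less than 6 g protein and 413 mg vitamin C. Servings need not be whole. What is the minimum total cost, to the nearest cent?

Compare the cost at each extreme point of the feasible region.
orange only: max(6/2, 413/62) = 6.661 servings → $4.33.
bell pepper only: max(6/2, 413/144) = 3 servings → $4.05.
orange + bell pepper with both tight: 0.2317 servings and 2.768 servings → $3.89.
The minimum over all feasible corners is $3.89.

$3.89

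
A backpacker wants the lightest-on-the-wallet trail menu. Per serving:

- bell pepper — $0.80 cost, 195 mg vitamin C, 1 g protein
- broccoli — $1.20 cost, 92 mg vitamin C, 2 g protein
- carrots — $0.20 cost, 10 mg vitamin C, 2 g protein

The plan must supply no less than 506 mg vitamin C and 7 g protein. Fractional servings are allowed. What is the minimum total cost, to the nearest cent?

Compare the cost at each extreme point of the feasible region.
bell pepper only: max(506/195, 7/1) = 7 servings → $5.60.
broccoli only: max(506/92, 7/2) = 5.5 servings → $6.60.
carrots only: max(506/10, 7/2) = 50.6 servings → $10.12.
bell pepper + broccoli with both tight: 1.235 servings and 2.883 servings → $4.45.
bell pepper + carrots with both tight: 2.479 servings and 2.261 servings → $2.44.
broccoli + carrots: intersection lies outside the first quadrant.
Cheapest feasible corner: $2.44.

$2.44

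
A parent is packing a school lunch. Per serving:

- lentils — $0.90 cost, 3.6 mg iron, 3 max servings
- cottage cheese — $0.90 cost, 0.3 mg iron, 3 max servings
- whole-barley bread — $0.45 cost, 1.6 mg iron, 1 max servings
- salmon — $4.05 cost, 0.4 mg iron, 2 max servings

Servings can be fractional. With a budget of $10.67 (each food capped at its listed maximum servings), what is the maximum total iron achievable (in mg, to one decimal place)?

13.8 mg

Iron per dollar: lentils 4, whole-barley bread 3.556, cottage cheese 0.3333, salmon 0.09877.
Take 3 servings of lentils: spends $2.70, +10.8 mg iron (running total 10.8 mg).
Take 1 serving of whole-barley bread: spends $0.45, +1.6 mg iron (running total 12.4 mg).
Take 3 servings of cottage cheese: spends $2.70, +0.9 mg iron (running total 13.3 mg).
Take 1.19 servings of salmon: spends $4.82, +0.5 mg iron (running total 13.8 mg).
Greedy by best ratio exhausts the cost allowance optimally: 13.8 mg.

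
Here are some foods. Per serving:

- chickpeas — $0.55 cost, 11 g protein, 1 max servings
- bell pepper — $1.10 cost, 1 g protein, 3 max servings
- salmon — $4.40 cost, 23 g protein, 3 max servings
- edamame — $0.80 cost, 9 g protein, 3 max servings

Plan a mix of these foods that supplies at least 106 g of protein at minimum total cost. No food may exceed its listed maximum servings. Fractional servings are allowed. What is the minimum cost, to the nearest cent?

Cost per g of protein: chickpeas $0.0500, edamame $0.0889, salmon $0.1913, bell pepper $1.1000.
Take 1 serving of chickpeas: +11.0 g protein for $0.55 (total $0.55, still need 95.0 g).
Take 3 servings of edamame: +27.0 g protein for $2.40 (total $2.95, still need 68.0 g).
Take 2.957 servings of salmon: +68.0 g protein for $13.01 (total $15.96, still need 0.0 g).
Filling from the cheapest source first is optimal under one linear minimum: $15.96.

$15.96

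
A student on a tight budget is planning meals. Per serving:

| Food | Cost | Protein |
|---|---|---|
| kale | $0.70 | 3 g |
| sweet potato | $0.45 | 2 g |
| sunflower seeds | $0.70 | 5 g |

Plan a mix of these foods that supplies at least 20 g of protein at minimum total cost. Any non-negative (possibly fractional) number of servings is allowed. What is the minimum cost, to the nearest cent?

Cost per g of protein: sunflower seeds $0.1400, sweet potato $0.2250, kale $0.2333.
With no serving limits, use only sunflower seeds: 20 g / 5 g = 4 servings × $0.70 = $2.80.

$2.80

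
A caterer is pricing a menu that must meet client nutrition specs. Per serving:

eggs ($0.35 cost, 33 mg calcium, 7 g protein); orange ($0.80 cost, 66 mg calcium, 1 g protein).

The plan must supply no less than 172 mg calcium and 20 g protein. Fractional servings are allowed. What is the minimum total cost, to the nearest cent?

Minimising a linear cost over {calcium ≥ 172, protein ≥ 20, servings ≥ 0} — the optimum is at a vertex, using one or two foods.
eggs only: max(172/33, 20/7) = 5.212 servings → $1.82.
orange only: max(172/66, 20/1) = 20 servings → $16.00.
eggs + orange with both tight: 2.676 servings and 1.268 servings → $1.95.
Cheapest feasible corner: $1.82.

$1.82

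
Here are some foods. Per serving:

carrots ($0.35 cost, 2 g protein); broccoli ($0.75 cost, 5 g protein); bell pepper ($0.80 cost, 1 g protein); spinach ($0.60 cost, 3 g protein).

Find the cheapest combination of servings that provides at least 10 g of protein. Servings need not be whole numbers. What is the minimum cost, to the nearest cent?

$1.50

Cost per g of protein: broccoli $0.1500, carrots $0.1750, spinach $0.2000, bell pepper $0.8000.
With no serving limits, use only broccoli: 10 g / 5 g = 2 servings × $0.75 = $1.50.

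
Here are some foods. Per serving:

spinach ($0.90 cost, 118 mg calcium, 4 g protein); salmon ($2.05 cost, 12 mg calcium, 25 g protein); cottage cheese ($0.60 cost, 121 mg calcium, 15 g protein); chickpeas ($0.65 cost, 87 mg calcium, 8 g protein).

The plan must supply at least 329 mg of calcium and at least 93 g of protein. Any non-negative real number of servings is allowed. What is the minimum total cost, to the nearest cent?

A basic optimal solution has at most two foods positive. Try each food alone and each pair with both targets met exactly.
spinach only: max(329/118, 93/4) = 23.25 servings → $20.93.
salmon only: max(329/12, 93/25) = 27.42 servings → $56.20.
cottage cheese only: max(329/121, 93/15) = 6.2 servings → $3.72.
chickpeas only: max(329/87, 93/8) = 11.62 servings → $7.56.
spinach + salmon with both tight: 2.45 servings and 3.328 servings → $9.03.
spinach + cottage cheese: the both-tight solution has a negative serving — not a feasible corner.
spinach + chickpeas: the both-tight solution has a negative serving — not a feasible corner.
salmon + cottage cheese with both tight: 2.221 servings and 2.499 servings → $6.05.
salmon + chickpeas with both tight: 2.626 servings and 3.419 servings → $7.61.
cottage cheese + chickpeas: the both-tight solution has a negative serving — not a feasible corner.
So the least-cost plan costs $3.72.

$3.72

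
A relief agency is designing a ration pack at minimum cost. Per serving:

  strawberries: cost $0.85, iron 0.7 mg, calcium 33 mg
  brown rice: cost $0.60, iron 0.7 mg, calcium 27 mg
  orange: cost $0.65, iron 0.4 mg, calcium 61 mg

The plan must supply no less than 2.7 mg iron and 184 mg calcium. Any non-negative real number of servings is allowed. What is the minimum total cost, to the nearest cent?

At the optimum either one food covers both requirements or two foods hit both targets exactly; no other combination can be cheaper.
strawberries only: max(2.7/0.7, 184/33) = 5.576 servings → $4.74.
brown rice only: max(2.7/0.7, 184/27) = 6.815 servings → $4.09.
orange only: max(2.7/0.4, 184/61) = 6.75 servings → $4.39.
strawberries + brown rice: intersection lies outside the first quadrant.
strawberries + orange with both tight: 3.088 servings and 1.346 servings → $3.50.
brown rice + orange with both tight: 2.856 servings and 1.752 servings → $2.85.
The minimum over all feasible corners is $2.85.

$2.85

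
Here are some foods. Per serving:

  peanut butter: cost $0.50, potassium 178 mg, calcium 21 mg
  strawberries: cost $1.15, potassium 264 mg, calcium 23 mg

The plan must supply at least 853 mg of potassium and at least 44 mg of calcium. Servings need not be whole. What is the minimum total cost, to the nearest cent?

$2.40

The cheapest plan sits at a corner of the feasible region — with two constraints it uses at most two foods.
peanut butter only: max(853/178, 44/21) = 4.792 servings → $2.40.
strawberries only: max(853/264, 44/23) = 3.231 servings → $3.72.
peanut butter + strawberries: intersection lies outside the first quadrant.
The minimum over all feasible corners is $2.40.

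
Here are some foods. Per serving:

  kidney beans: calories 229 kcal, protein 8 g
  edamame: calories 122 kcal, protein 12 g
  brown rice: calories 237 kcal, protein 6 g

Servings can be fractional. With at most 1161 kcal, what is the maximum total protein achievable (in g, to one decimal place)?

114.2 g

Protein per kcal: edamame 0.09836, kidney beans 0.03493, brown rice 0.02532.
With no serving limits, spend the whole calories allowance on edamame: 1161 kcal / 122 kcal × 12 g = 114.2 g.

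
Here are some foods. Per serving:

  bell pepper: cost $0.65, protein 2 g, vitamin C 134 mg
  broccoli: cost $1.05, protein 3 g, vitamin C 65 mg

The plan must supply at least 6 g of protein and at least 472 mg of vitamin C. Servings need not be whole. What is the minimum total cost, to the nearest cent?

$2.29

With two linear requirements the optimum uses one or two foods; enumerate the corners.
bell pepper only: max(6/2, 472/134) = 3.522 servings → $2.29.
broccoli only: max(6/3, 472/65) = 7.262 servings → $7.62.
bell pepper + broccoli: the both-tight solution has a negative serving — not a feasible corner.
The minimum over all feasible corners is $2.29.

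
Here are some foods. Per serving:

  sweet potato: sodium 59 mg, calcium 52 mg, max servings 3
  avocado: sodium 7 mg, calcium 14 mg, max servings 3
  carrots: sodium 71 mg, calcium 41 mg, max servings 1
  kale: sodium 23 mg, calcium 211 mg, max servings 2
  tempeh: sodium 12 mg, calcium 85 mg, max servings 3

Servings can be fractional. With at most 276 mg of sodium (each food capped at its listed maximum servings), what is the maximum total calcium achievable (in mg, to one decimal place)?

871.5 mg

Calcium per mg sodium: kale 9.174, tempeh 7.083, avocado 2, sweet potato 0.8814, carrots 0.5775.
Take 2 servings of kale: uses 46 mg sodium, +422.0 mg calcium (running total 422.0 mg).
Take 3 servings of tempeh: uses 36 mg sodium, +255.0 mg calcium (running total 677.0 mg).
Take 3 servings of avocado: uses 21 mg sodium, +42.0 mg calcium (running total 719.0 mg).
Take 2.932 servings of sweet potato: uses 173 mg sodium, +152.5 mg calcium (running total 871.5 mg).
Greedy by best ratio exhausts the sodium allowance optimally: 871.5 mg.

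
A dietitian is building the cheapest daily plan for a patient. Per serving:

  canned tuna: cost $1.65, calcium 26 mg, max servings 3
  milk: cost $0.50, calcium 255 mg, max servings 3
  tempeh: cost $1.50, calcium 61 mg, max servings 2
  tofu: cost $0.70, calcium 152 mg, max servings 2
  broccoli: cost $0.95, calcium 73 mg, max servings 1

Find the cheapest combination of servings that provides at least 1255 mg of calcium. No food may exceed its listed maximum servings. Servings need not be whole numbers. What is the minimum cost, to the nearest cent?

Cost per mg of calcium: milk $0.0020, tofu $0.0046, broccoli $0.0130, tempeh $0.0246, canned tuna $0.0635.
Take 3 servings of milk: +765.0 mg calcium for $1.50 (total $1.50, still need 490.0 mg).
Take 2 servings of tofu: +304.0 mg calcium for $1.40 (total $2.90, still need 186.0 mg).
Take 1 serving of broccoli: +73.0 mg calcium for $0.95 (total $3.85, still need 113.0 mg).
Take 1.852 servings of tempeh: +113.0 mg calcium for $2.78 (total $6.63, still need 0.0 mg).
Filling from the cheapest source first is optimal under one linear minimum: $6.63.

$6.63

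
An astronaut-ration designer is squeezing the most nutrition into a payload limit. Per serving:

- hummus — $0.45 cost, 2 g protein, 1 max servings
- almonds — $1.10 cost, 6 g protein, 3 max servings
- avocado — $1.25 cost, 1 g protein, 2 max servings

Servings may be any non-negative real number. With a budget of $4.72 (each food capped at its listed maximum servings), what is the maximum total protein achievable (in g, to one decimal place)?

20.8 g

Protein per dollar: almonds 5.455, hummus 4.444, avocado 0.8.
Take 3 servings of almonds: spends $3.30, +18.0 g protein (running total 18.0 g).
Take 1 serving of hummus: spends $0.45, +2.0 g protein (running total 20.0 g).
Take 0.776 servings of avocado: spends $0.97, +0.8 g protein (running total 20.8 g).
Filling greedily by protein-per-dollar is optimal for one linear limit, giving 20.8 g.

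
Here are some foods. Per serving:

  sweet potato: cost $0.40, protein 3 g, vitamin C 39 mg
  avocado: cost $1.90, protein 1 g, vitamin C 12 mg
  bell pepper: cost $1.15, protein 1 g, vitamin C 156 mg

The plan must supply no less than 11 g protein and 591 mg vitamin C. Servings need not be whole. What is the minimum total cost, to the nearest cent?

sweet potato only: max(11/3, 591/39) = 15.15 servings → $6.06.
avocado only: max(11/1, 591/12) = 49.25 servings → $93.58.
bell pepper only: max(11/1, 591/156) = 11 servings → $12.65.
sweet potato + avocado: intersection lies outside the first quadrant.
sweet potato + bell pepper with both tight: 2.622 servings and 3.133 servings → $4.65.
avocado + bell pepper with both tight: 7.812 servings and 3.188 servings → $18.51.
The minimum over all feasible corners is $4.65.

$4.65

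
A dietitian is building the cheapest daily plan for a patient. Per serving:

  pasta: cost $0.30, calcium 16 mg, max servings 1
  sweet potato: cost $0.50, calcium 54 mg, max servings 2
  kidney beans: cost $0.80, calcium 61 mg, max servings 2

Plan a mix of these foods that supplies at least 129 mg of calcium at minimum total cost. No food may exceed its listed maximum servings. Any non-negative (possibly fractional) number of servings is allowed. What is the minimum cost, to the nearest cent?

Cost per mg of calcium: sweet potato $0.0093, kidney beans $0.0131, pasta $0.0187.
Take 2 servings of sweet potato: +108.0 mg calcium for $1.00 (total $1.00, still need 21.0 mg).
Take 0.3443 servings of kidney beans: +21.0 mg calcium for $0.28 (total $1.28, still need 0.0 mg).
Filling from the cheapest source first is optimal under one linear minimum: $1.28.

$1.28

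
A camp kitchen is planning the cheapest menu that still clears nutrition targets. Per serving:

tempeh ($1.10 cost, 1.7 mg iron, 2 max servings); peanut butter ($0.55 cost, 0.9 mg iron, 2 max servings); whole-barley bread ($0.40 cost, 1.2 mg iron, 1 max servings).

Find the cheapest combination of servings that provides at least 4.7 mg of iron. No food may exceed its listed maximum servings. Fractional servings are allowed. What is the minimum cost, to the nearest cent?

$2.60

Cost per mg of iron: whole-barley bread $0.3333, peanut butter $0.6111, tempeh $0.6471.
Take 1 serving of whole-barley bread: +1.2 mg iron for $0.40 (total $0.40, still need 3.5 mg).
Take 2 servings of peanut butter: +1.8 mg iron for $1.10 (total $1.50, still need 1.7 mg).
Take 1 serving of tempeh: +1.7 mg iron for $1.10 (total $2.60, still need 0.0 mg).
Greedy by cheapest-per-mg is optimal for a single linear constraint, so the minimum cost is $2.60.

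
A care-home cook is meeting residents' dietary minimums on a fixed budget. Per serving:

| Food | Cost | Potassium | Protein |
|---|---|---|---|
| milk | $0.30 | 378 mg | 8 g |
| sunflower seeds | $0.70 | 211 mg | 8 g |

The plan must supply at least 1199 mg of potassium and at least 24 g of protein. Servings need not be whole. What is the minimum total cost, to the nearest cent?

With two linear requirements the optimum uses one or two foods; enumerate the corners.
milk only: max(1199/378, 24/8) = 3.172 servings → $0.95.
sunflower seeds only: max(1199/211, 24/8) = 5.682 servings → $3.98.
milk + sunflower seeds with both targets exact would need a negative amount; discard.
So the least-cost plan costs $0.95.

$0.95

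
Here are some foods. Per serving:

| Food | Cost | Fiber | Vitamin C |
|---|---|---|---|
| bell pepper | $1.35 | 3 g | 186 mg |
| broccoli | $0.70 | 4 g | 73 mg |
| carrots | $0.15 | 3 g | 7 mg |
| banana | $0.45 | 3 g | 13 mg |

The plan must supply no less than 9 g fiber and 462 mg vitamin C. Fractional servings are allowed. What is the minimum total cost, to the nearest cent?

At the optimum either one food covers both requirements or two foods hit both targets exactly; no other combination can be cheaper.
bell pepper only: max(9/3, 462/186) = 3 servings → $4.05.
broccoli only: max(9/4, 462/73) = 6.329 servings → $4.43.
carrots only: max(9/3, 462/7) = 66 servings → $9.90.
banana only: max(9/3, 462/13) = 35.54 servings → $15.99.
bell pepper + broccoli with both tight: 2.269 servings and 0.5486 servings → $3.45.
bell pepper + carrots with both tight: 2.464 servings and 0.5363 servings → $3.41.
bell pepper + banana with both tight: 2.445 servings and 0.5549 servings → $3.55.
broccoli + carrots: intersection lies outside the first quadrant.
broccoli + banana: intersection lies outside the first quadrant.
carrots + banana: the both-tight solution has a negative serving — not a feasible corner.
So the least-cost plan costs $3.41.

$3.41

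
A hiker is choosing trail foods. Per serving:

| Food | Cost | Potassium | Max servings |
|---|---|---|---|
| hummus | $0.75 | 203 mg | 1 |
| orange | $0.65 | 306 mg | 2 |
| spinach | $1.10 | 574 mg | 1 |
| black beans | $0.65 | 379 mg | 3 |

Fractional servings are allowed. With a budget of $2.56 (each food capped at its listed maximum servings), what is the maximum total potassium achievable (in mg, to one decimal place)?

Potassium per dollar: black beans 583.1, spinach 521.8, orange 470.8, hummus 270.7.
Take 3 servings of black beans: spends $1.95, +1137.0 mg potassium (running total 1137.0 mg).
Take 0.5545 servings of spinach: spends $0.61, +318.3 mg potassium (running total 1455.3 mg).
Greedy by best ratio exhausts the cost allowance optimally: 1455.3 mg.

1455.3 mg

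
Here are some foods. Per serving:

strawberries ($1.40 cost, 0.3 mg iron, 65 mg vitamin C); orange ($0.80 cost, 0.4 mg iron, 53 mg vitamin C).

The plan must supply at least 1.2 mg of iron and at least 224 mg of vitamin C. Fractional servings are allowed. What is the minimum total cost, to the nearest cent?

Compare the cost at each extreme point of the feasible region.
strawberries only: max(1.2/0.3, 224/65) = 4 servings → $5.60.
orange only: max(1.2/0.4, 224/53) = 4.226 servings → $3.38.
strawberries + orange with both tight: 2.574 servings and 1.069 servings → $4.46.
Cheapest feasible corner: $3.38.

$3.38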